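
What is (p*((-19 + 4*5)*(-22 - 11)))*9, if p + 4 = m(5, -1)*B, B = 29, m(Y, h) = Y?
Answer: -41877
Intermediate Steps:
p = 141 (p = -4 + 5*29 = -4 + 145 = 141)
(p*((-19 + 4*5)*(-22 - 11)))*9 = (141*((-19 + 4*5)*(-22 - 11)))*9 = (141*((-19 + 20)*(-33)))*9 = (141*(1*(-33)))*9 = (141*(-33))*9 = -4653*9 = -41877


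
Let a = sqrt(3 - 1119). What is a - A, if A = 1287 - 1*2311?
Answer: 1024 + 6*I*sqrt(31) ≈ 1024.0 + 33.407*I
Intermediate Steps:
a = 6*I*sqrt(31) (a = sqrt(-1116) = 6*I*sqrt(31) ≈ 33.407*I)
A = -1024 (A = 1287 - 2311 = -1024)
a - A = 6*I*sqrt(31) - 1*(-1024) = 6*I*sqrt(31) + 1024 = 1024 + 6*I*sqrt(31)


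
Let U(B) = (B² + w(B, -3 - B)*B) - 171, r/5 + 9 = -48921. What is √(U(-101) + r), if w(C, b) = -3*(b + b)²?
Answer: 2*√2851357 ≈ 3377.2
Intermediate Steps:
r = -244650 (r = -45 + 5*(-48921) = -45 - 244605 = -244650)
w(C, b) = -12*b² (w(C, b) = -3*4*b² = -12*b²)
U(B) = -171 + B² - 12*B*(-3 - B)² (U(B) = (B² + (-12*(-3 - B)²)*B) - 171 = (B² - 12*B*(-3 - B)²) - 171 = -171 + B² - 12*B*(-3 - B)²)
√(U(-101) + r) = √((-171 + (-101)² - 12*(-101)*(3 - 101)²) - 244650) = √((-171 + 10201 - 12*(-101)*(-98)²) - 244650) = √((-171 + 10201 - 12*(-101)*9604) - 244650) = √((-171 + 10201 + 11640048) - 244650) = √(11650078 - 244650) = √11405428 = 2*√2851357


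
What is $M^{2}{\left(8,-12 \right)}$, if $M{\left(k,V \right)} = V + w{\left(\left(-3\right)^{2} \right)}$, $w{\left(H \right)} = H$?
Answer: $9$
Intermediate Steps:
$M{\left(k,V \right)} = 9 + V$ ($M{\left(k,V \right)} = V + \left(-3\right)^{2} = V + 9 = 9 + V$)
$M^{2}{\left(8,-12 \right)} = \left(9 - 12\right)^{2} = \left(-3\right)^{2} = 9$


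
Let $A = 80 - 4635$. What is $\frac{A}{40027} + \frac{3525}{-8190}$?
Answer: $- \frac{70375}{129318} \approx -0.5442$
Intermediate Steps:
$A = -4555$ ($A = 80 - 4635 = -4555$)
$\frac{A}{40027} + \frac{3525}{-8190} = - \frac{4555}{40027} + \frac{3525}{-8190} = \left(-4555\right) \frac{1}{40027} + 3525 \left(- \frac{1}{8190}\right) = - \frac{4555}{40027} - \frac{235}{546} = - \frac{70375}{129318}$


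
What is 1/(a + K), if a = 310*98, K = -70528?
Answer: -1/40148 ≈ -2.4908e-5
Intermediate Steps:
a = 30380
1/(a + K) = 1/(30380 - 70528) = 1/(-40148) = -1/40148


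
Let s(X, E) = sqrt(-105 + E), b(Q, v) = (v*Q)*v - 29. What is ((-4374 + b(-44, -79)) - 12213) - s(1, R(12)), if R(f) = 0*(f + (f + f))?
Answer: -291220 - I*sqrt(105) ≈ -2.9122e+5 - 10.247*I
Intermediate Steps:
b(Q, v) = -29 + Q*v**2 (b(Q, v) = (Q*v)*v - 29 = Q*v**2 - 29 = -29 + Q*v**2)
R(f) = 0 (R(f) = 0*(f + 2*f) = 0*(3*f) = 0)
((-4374 + b(-44, -79)) - 12213) - s(1, R(12)) = ((-4374 + (-29 - 44*(-79)**2)) - 12213) - sqrt(-105 + 0) = ((-4374 + (-29 - 44*6241)) - 12213) - sqrt(-105) = ((-4374 + (-29 - 274604)) - 12213) - I*sqrt(105) = ((-4374 - 274633) - 12213) - I*sqrt(105) = (-279007 - 12213) - I*sqrt(105) = -291220 - I*sqrt(105)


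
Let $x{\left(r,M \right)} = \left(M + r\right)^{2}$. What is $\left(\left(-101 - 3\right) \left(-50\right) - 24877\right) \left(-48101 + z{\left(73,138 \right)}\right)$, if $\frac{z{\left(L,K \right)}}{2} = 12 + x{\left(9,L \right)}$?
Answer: $681394833$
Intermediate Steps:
$z{\left(L,K \right)} = 24 + 2 \left(9 + L\right)^{2}$ ($z{\left(L,K \right)} = 2 \left(12 + \left(L + 9\right)^{2}\right) = 2 \left(12 + \left(9 + L\right)^{2}\right) = 24 + 2 \left(9 + L\right)^{2}$)
$\left(\left(-101 - 3\right) \left(-50\right) - 24877\right) \left(-48101 + z{\left(73,138 \right)}\right) = \left(\left(-101 - 3\right) \left(-50\right) - 24877\right) \left(-48101 + \left(24 + 2 \left(9 + 73\right)^{2}\right)\right) = \left(\left(-104\right) \left(-50\right) - 24877\right) \left(-48101 + \left(24 + 2 \cdot 82^{2}\right)\right) = \left(5200 - 24877\right) \left(-48101 + \left(24 + 2 \cdot 6724\right)\right) = - 19677 \left(-48101 + \left(24 + 13448\right)\right) = - 19677 \left(-48101 + 13472\right) = \left(-19677\right) \left(-34629\right) = 681394833$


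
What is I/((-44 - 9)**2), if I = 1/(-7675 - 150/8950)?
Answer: -179/3859082852 ≈ -4.6384e-8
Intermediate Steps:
I = -179/1373828 (I = 1/(-7675 - 150*1/8950) = 1/(-7675 - 3/179) = 1/(-1373828/179) = -179/1373828 ≈ -0.00013029)
I/((-44 - 9)**2) = -179/(1373828*(-44 - 9)**2) = -179/(1373828*((-53)**2)) = -179/1373828/2809 = -179/1373828*1/2809 = -179/3859082852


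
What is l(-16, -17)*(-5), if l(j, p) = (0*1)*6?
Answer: 0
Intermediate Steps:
l(j, p) = 0 (l(j, p) = 0*6 = 0)
l(-16, -17)*(-5) = 0*(-5) = 0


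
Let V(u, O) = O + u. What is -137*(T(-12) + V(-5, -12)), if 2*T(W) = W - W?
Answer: 2329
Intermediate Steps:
T(W) = 0 (T(W) = (W - W)/2 = (1/2)*0 = 0)
-137*(T(-12) + V(-5, -12)) = -137*(0 + (-12 - 5)) = -137*(0 - 17) = -137*(-17) = 2329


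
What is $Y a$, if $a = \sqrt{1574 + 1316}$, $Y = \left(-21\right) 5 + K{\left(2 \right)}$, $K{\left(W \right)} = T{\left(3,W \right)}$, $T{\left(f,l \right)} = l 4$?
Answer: $- 1649 \sqrt{10} \approx -5214.6$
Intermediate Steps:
$T{\left(f,l \right)} = 4 l$
$K{\left(W \right)} = 4 W$
$Y = -97$ ($Y = \left(-21\right) 5 + 4 \cdot 2 = -105 + 8 = -97$)
$a = 17 \sqrt{10}$ ($a = \sqrt{2890} = 17 \sqrt{10} \approx 53.759$)
$Y a = - 97 \cdot 17 \sqrt{10} = - 1649 \sqrt{10}$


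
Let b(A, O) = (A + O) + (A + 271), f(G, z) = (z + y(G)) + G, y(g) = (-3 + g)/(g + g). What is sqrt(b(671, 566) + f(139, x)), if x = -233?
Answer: 19*sqrt(111617)/139 ≈ 45.667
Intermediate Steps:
y(g) = (-3 + g)/(2*g) (y(g) = (-3 + g)/((2*g)) = (-3 + g)*(1/(2*g)) = (-3 + g)/(2*g))
f(G, z) = G + z + (-3 + G)/(2*G) (f(G, z) = (z + (-3 + G)/(2*G)) + G = G + z + (-3 + G)/(2*G))
b(A, O) = 271 + O + 2*A (b(A, O) = (A + O) + (271 + A) = 271 + O + 2*A)
sqrt(b(671, 566) + f(139, x)) = sqrt((271 + 566 + 2*671) + (1/2 + 139 - 233 - 3/2/139)) = sqrt((271 + 566 + 1342) + (1/2 + 139 - 233 - 3/2*1/139)) = sqrt(2179 + (1/2 + 139 - 233 - 3/278)) = sqrt(2179 - 12998/139) = sqrt(289883/139) = 19*sqrt(111617)/139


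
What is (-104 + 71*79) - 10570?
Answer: -5065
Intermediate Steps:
(-104 + 71*79) - 10570 = (-104 + 5609) - 10570 = 5505 - 10570 = -5065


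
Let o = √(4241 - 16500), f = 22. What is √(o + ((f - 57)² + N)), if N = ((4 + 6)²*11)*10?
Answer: √(12225 + I*√12259) ≈ 110.57 + 0.5007*I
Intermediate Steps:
N = 11000 (N = (10²*11)*10 = (100*11)*10 = 1100*10 = 11000)
o = I*√12259 (o = √(-12259) = I*√12259 ≈ 110.72*I)
√(o + ((f - 57)² + N)) = √(I*√12259 + ((22 - 57)² + 11000)) = √(I*√12259 + ((-35)² + 11000)) = √(I*√12259 + (1225 + 11000)) = √(I*√12259 + 12225) = √(12225 + I*√12259)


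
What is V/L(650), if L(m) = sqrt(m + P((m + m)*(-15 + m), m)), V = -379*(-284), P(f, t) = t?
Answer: 53818*sqrt(13)/65 ≈ 2985.3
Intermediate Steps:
V = 107636
L(m) = sqrt(2)*sqrt(m) (L(m) = sqrt(m + m) = sqrt(2*m) = sqrt(2)*sqrt(m))
V/L(650) = 107636/((sqrt(2)*sqrt(650))) = 107636/((sqrt(2)*(5*sqrt(26)))) = 107636/((10*sqrt(13))) = 107636*(sqrt(13)/130) = 53818*sqrt(13)/65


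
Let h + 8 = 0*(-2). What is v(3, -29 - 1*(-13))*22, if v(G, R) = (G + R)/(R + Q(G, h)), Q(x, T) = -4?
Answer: 143/10 ≈ 14.300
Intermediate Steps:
h = -8 (h = -8 + 0*(-2) = -8 + 0 = -8)
v(G, R) = (G + R)/(-4 + R) (v(G, R) = (G + R)/(R - 4) = (G + R)/(-4 + R))
v(3, -29 - 1*(-13))*22 = ((3 + (-29 - 1*(-13)))/(-4 + (-29 - 1*(-13))))*22 = ((3 + (-29 + 13))/(-4 + (-29 + 13)))*22 = ((3 - 16)/(-4 - 16))*22 = (-13/(-20))*22 = -1/20*(-13)*22 = (13/20)*22 = 143/10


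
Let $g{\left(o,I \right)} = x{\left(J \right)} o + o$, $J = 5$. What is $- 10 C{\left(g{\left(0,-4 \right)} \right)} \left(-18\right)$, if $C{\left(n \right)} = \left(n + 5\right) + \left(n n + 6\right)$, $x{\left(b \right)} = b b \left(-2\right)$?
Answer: $1980$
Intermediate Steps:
$x{\left(b \right)} = - 2 b^{2}$ ($x{\left(b \right)} = b^{2} \left(-2\right) = - 2 b^{2}$)
$g{\left(o,I \right)} = - 49 o$ ($g{\left(o,I \right)} = - 2 \cdot 5^{2} o + o = \left(-2\right) 25 o + o = - 50 o + o = - 49 o$)
$C{\left(n \right)} = 11 + n + n^{2}$ ($C{\left(n \right)} = \left(5 + n\right) + \left(n^{2} + 6\right) = \left(5 + n\right) + \left(6 + n^{2}\right) = 11 + n + n^{2}$)
$- 10 C{\left(g{\left(0,-4 \right)} \right)} \left(-18\right) = - 10 \left(11 - 0 + \left(\left(-49\right) 0\right)^{2}\right) \left(-18\right) = - 10 \left(11 + 0 + 0^{2}\right) \left(-18\right) = - 10 \left(11 + 0 + 0\right) \left(-18\right) = \left(-10\right) 11 \left(-18\right) = \left(-110\right) \left(-18\right) = 1980$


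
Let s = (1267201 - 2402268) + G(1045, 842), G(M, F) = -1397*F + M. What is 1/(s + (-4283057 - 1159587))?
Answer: -1/7752940 ≈ -1.2898e-7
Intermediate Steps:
G(M, F) = M - 1397*F
s = -2310296 (s = (1267201 - 2402268) + (1045 - 1397*842) = -1135067 + (1045 - 1176274) = -1135067 - 1175229 = -2310296)
1/(s + (-4283057 - 1159587)) = 1/(-2310296 + (-4283057 - 1159587)) = 1/(-2310296 - 5442644) = 1/(-7752940) = -1/7752940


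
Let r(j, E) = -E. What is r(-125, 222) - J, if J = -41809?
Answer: 41587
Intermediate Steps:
r(-125, 222) - J = -1*222 - 1*(-41809) = -222 + 41809 = 41587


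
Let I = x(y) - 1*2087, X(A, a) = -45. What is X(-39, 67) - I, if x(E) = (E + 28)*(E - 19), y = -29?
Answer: 1994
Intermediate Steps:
x(E) = (-19 + E)*(28 + E) (x(E) = (28 + E)*(-19 + E) = (-19 + E)*(28 + E))
I = -2039 (I = (-532 + (-29)² + 9*(-29)) - 1*2087 = (-532 + 841 - 261) - 2087 = 48 - 2087 = -2039)
X(-39, 67) - I = -45 - 1*(-2039) = -45 + 2039 = 1994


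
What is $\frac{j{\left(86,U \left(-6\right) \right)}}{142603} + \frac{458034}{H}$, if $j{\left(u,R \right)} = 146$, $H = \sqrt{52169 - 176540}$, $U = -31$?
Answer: $\frac{146}{142603} - \frac{152678 i \sqrt{13819}}{13819} \approx 0.0010238 - 1298.8 i$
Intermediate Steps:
$H = 3 i \sqrt{13819}$ ($H = \sqrt{-124371} = 3 i \sqrt{13819} \approx 352.66 i$)
$\frac{j{\left(86,U \left(-6\right) \right)}}{142603} + \frac{458034}{H} = \frac{146}{142603} + \frac{458034}{3 i \sqrt{13819}} = 146 \cdot \frac{1}{142603} + 458034 \left(- \frac{i \sqrt{13819}}{41457}\right) = \frac{146}{142603} - \frac{152678 i \sqrt{13819}}{13819}$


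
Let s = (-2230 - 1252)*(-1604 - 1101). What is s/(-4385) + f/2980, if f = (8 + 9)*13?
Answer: -5613416943/2613460 ≈ -2147.9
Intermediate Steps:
f = 221 (f = 17*13 = 221)
s = 9418810 (s = -3482*(-2705) = 9418810)
s/(-4385) + f/2980 = 9418810/(-4385) + 221/2980 = 9418810*(-1/4385) + 221*(1/2980) = -1883762/877 + 221/2980 = -5613416943/2613460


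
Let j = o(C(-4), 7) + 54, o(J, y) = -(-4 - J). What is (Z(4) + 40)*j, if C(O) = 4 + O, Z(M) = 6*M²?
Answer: 7888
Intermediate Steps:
o(J, y) = 4 + J
j = 58 (j = (4 + (4 - 4)) + 54 = (4 + 0) + 54 = 4 + 54 = 58)
(Z(4) + 40)*j = (6*4² + 40)*58 = (6*16 + 40)*58 = (96 + 40)*58 = 136*58 = 7888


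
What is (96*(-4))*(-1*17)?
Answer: 6528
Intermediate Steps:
(96*(-4))*(-1*17) = -384*(-17) = 6528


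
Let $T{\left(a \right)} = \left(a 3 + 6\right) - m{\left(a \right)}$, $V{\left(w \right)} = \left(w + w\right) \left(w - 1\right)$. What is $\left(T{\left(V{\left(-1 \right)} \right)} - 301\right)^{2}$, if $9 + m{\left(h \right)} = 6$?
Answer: $78400$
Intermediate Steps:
$m{\left(h \right)} = -3$ ($m{\left(h \right)} = -9 + 6 = -3$)
$V{\left(w \right)} = 2 w \left(-1 + w\right)$
$T{\left(a \right)} = 9 + 3 a$ ($T{\left(a \right)} = \left(a 3 + 6\right) - -3 = \left(3 a + 6\right) + 3 = \left(6 + 3 a\right) + 3 = 9 + 3 a$)
$\left(T{\left(V{\left(-1 \right)} \right)} - 301\right)^{2} = \left(\left(9 + 3 \cdot 2 \left(-1\right) \left(-1 - 1\right)\right) - 301\right)^{2} = \left(\left(9 + 3 \cdot 2 \left(-1\right) \left(-2\right)\right) - 301\right)^{2} = \left(\left(9 + 3 \cdot 4\right) - 301\right)^{2} = \left(\left(9 + 12\right) - 301\right)^{2} = \left(21 - 301\right)^{2} = \left(-280\right)^{2} = 78400$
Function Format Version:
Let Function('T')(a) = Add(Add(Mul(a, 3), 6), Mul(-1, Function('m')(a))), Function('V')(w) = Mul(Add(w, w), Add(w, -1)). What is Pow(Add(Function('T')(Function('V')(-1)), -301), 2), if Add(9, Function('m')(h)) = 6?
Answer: 78400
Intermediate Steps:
Function('m')(h) = -3 (Function('m')(h) = Add(-9, 6) = -3)
Function('V')(w) = Mul(2, w, Add(-1, w)) (Function('V')(w) = Mul(Mul(2, w), Add(-1, w)) = Mul(2, w, Add(-1, w)))
Function('T')(a) = Add(9, Mul(3, a)) (Function('T')(a) = Add(Add(Mul(a, 3), 6), Mul(-1, -3)) = Add(Add(Mul(3, a), 6), 3) = Add(Add(6, Mul(3, a)), 3) = Add(9, Mul(3, a)))
Pow(Add(Function('T')(Function('V')(-1)), -301), 2) = Pow(Add(Add(9, Mul(3, Mul(2, -1, Add(-1, -1)))), -301), 2) = Pow(Add(Add(9, Mul(3, Mul(2, -1, -2))), -301), 2) = Pow(Add(Add(9, Mul(3, 4)), -301), 2) = Pow(Add(Add(9, 12), -301), 2) = Pow(Add(21, -301), 2) = Pow(-280, 2) = 78400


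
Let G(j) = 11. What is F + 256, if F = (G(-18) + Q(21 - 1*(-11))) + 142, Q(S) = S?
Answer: 441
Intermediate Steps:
F = 185 (F = (11 + (21 - 1*(-11))) + 142 = (11 + (21 + 11)) + 142 = (11 + 32) + 142 = 43 + 142 = 185)
F + 256 = 185 + 256 = 441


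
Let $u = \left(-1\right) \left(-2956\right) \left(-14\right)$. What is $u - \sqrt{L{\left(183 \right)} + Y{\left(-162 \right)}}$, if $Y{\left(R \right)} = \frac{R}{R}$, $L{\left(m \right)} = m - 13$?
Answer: $-41384 - 3 \sqrt{19} \approx -41397.0$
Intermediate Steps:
$L{\left(m \right)} = -13 + m$
$Y{\left(R \right)} = 1$
$u = -41384$ ($u = 2956 \left(-14\right) = -41384$)
$u - \sqrt{L{\left(183 \right)} + Y{\left(-162 \right)}} = -41384 - \sqrt{\left(-13 + 183\right) + 1} = -41384 - \sqrt{170 + 1} = -41384 - \sqrt{171} = -41384 - 3 \sqrt{19}$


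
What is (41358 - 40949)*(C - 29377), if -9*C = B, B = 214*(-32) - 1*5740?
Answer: -34329415/3 ≈ -1.1443e+7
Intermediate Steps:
B = -12588 (B = -6848 - 5740 = -12588)
C = 4196/3 (C = -1/9*(-12588) = 4196/3 ≈ 1398.7)
(41358 - 40949)*(C - 29377) = (41358 - 40949)*(4196/3 - 29377) = 409*(-83935/3) = -34329415/3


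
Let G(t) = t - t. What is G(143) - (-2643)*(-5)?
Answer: -13215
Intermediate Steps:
G(t) = 0
G(143) - (-2643)*(-5) = 0 - (-2643)*(-5) = 0 - 1*13215 = 0 - 13215 = -13215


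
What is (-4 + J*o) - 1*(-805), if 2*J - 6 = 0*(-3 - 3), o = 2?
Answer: 807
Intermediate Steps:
J = 3 (J = 3 + (0*(-3 - 3))/2 = 3 + (0*(-6))/2 = 3 + (½)*0 = 3 + 0 = 3)
(-4 + J*o) - 1*(-805) = (-4 + 3*2) - 1*(-805) = (-4 + 6) + 805 = 2 + 805 = 807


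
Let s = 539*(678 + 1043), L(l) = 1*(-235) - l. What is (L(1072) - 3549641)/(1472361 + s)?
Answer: -887737/599995 ≈ -1.4796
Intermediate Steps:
L(l) = -235 - l
s = 927619 (s = 539*1721 = 927619)
(L(1072) - 3549641)/(1472361 + s) = ((-235 - 1*1072) - 3549641)/(1472361 + 927619) = ((-235 - 1072) - 3549641)/2399980 = (-1307 - 3549641)*(1/2399980) = -3550948*1/2399980 = -887737/599995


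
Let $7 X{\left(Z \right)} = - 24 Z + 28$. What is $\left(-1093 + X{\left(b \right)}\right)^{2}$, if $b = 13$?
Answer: $\frac{62964225}{49} \approx 1.285 \cdot 10^{6}$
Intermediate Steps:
$X{\left(Z \right)} = 4 - \frac{24 Z}{7}$ ($X{\left(Z \right)} = \frac{- 24 Z + 28}{7} = \frac{28 - 24 Z}{7} = 4 - \frac{24 Z}{7}$)
$\left(-1093 + X{\left(b \right)}\right)^{2} = \left(-1093 + \left(4 - \frac{312}{7}\right)\right)^{2} = \left(-1093 - \frac{284}{7}\right)^{2} = \left(- \frac{7935}{7}\right)^{2} = \frac{62964225}{49}$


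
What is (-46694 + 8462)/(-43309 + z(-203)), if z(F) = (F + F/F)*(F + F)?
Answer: -12744/12901 ≈ -0.98783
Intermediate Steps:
z(F) = 2*F*(1 + F) (z(F) = (F + 1)*(2*F) = (1 + F)*(2*F) = 2*F*(1 + F))
(-46694 + 8462)/(-43309 + z(-203)) = (-46694 + 8462)/(-43309 + 2*(-203)*(1 - 203)) = -38232/(-43309 + 2*(-203)*(-202)) = -38232/(-43309 + 82012) = -38232/38703 = -38232*1/38703 = -12744/12901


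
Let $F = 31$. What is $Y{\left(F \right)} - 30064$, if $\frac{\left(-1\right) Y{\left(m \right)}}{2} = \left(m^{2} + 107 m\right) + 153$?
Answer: $-38926$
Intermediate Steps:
$Y{\left(m \right)} = -306 - 214 m - 2 m^{2}$ ($Y{\left(m \right)} = - 2 \left(\left(m^{2} + 107 m\right) + 153\right) = - 2 \left(153 + m^{2} + 107 m\right) = -306 - 214 m - 2 m^{2}$)
$Y{\left(F \right)} - 30064 = \left(-306 - 6634 - 2 \cdot 31^{2}\right) - 30064 = \left(-306 - 6634 - 1922\right) - 30064 = -8862 - 30064 = -38926$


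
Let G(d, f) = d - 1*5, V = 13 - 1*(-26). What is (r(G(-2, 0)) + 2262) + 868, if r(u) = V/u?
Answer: 21871/7 ≈ 3124.4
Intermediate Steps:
V = 39 (V = 13 + 26 = 39)
G(d, f) = -5 + d (G(d, f) = d - 5 = -5 + d)
r(u) = 39/u
(r(G(-2, 0)) + 2262) + 868 = (39/(-5 - 2) + 2262) + 868 = (39/(-7) + 2262) + 868 = (39*(-⅐) + 2262) + 868 = (-39/7 + 2262) + 868 = 15795/7 + 868 = 21871/7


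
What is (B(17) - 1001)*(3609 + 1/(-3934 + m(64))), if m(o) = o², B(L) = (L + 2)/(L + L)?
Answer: -19887175885/5508 ≈ -3.6106e+6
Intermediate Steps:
B(L) = (2 + L)/(2*L) (B(L) = (2 + L)/((2*L)) = (2 + L)*(1/(2*L)) = (2 + L)/(2*L))
(B(17) - 1001)*(3609 + 1/(-3934 + m(64))) = ((½)*(2 + 17)/17 - 1001)*(3609 + 1/(-3934 + 64²)) = ((½)*(1/17)*19 - 1001)*(3609 + 1/(-3934 + 4096)) = (19/34 - 1001)*(3609 + 1/162) = -34015*(3609 + 1/162)/34 = -34015/34*584659/162 = -19887175885/5508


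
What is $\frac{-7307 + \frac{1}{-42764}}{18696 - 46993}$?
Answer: $\frac{312476549}{1210092908} \approx 0.25823$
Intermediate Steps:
$\frac{-7307 + \frac{1}{-42764}}{18696 - 46993} = \frac{-7307 - \frac{1}{42764}}{-28297} = \left(- \frac{312476549}{42764}\right) \left(- \frac{1}{28297}\right) = \frac{312476549}{1210092908}$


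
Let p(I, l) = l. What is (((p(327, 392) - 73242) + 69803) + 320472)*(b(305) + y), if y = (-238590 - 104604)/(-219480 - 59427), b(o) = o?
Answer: 9037071656775/92969 ≈ 9.7205e+7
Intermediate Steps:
y = 114398/92969 (y = -343194/(-278907) = -343194*(-1/278907) = 114398/92969 ≈ 1.2305)
(((p(327, 392) - 73242) + 69803) + 320472)*(b(305) + y) = (((392 - 73242) + 69803) + 320472)*(305 + 114398/92969) = ((-72850 + 69803) + 320472)*(28469943/92969) = (-3047 + 320472)*(28469943/92969) = 317425*(28469943/92969) = 9037071656775/92969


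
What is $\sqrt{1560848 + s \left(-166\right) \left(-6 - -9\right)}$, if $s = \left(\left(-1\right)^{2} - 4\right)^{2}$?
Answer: $\sqrt{1556366} \approx 1247.5$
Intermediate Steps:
$s = 9$ ($s = \left(1 - 4\right)^{2} = \left(-3\right)^{2} = 9$)
$\sqrt{1560848 + s \left(-166\right) \left(-6 - -9\right)} = \sqrt{1560848 + 9 \left(-166\right) \left(-6 - -9\right)} = \sqrt{1560848 - 1494 \left(-6 + 9\right)} = \sqrt{1560848 - 4482} = \sqrt{1556366}$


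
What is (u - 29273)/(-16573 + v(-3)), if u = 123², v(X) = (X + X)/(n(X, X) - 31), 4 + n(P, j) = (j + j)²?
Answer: 14144/16579 ≈ 0.85313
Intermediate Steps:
n(P, j) = -4 + 4*j² (n(P, j) = -4 + (j + j)² = -4 + (2*j)² = -4 + 4*j²)
v(X) = 2*X/(-35 + 4*X²) (v(X) = (X + X)/((-4 + 4*X²) - 31) = (2*X)/(-35 + 4*X²) = 2*X/(-35 + 4*X²))
u = 15129
(u - 29273)/(-16573 + v(-3)) = (15129 - 29273)/(-16573 + 2*(-3)/(-35 + 4*(-3)²)) = -14144/(-16573 + 2*(-3)/(-35 + 4*9)) = -14144/(-16573 + 2*(-3)/(-35 + 36)) = -14144/(-16573 + 2*(-3)/1) = -14144/(-16573 + 2*(-3)*1) = -14144/(-16573 - 6) = -14144/(-16579) = -14144*(-1/16579) = 14144/16579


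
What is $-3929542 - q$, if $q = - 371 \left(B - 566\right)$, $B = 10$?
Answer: $-4135818$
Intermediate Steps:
$q = 206276$ ($q = - 371 \left(10 - 566\right) = \left(-371\right) \left(-556\right) = 206276$)
$-3929542 - q = -3929542 - 206276 = -4135818$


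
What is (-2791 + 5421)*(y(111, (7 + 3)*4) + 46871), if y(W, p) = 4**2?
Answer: 123312810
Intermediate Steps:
y(W, p) = 16
(-2791 + 5421)*(y(111, (7 + 3)*4) + 46871) = (-2791 + 5421)*(16 + 46871) = 2630*46887 = 123312810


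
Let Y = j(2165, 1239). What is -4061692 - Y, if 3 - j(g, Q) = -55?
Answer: -4061750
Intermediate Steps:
j(g, Q) = 58 (j(g, Q) = 3 - 1*(-55) = 3 + 55 = 58)
Y = 58
-4061692 - Y = -4061692 - 1*58 = -4061692 - 58 = -4061750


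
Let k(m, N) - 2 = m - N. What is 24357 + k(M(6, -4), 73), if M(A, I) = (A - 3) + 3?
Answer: 24292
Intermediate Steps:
M(A, I) = A (M(A, I) = (-3 + A) + 3 = A)
k(m, N) = 2 + m - N (k(m, N) = 2 + (m - N) = 2 + m - N)
24357 + k(M(6, -4), 73) = 24357 + (2 + 6 - 1*73) = 24357 + (2 + 6 - 73) = 24357 - 65 = 24292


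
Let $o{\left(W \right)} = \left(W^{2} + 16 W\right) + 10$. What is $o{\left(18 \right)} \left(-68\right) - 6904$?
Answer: $-49200$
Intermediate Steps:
$o{\left(W \right)} = 10 + W^{2} + 16 W$
$o{\left(18 \right)} \left(-68\right) - 6904 = \left(10 + 18^{2} + 16 \cdot 18\right) \left(-68\right) - 6904 = \left(10 + 324 + 288\right) \left(-68\right) - 6904 = 622 \left(-68\right) - 6904 = -42296 - 6904 = -49200$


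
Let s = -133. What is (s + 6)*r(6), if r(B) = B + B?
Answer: -1524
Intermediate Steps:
r(B) = 2*B
(s + 6)*r(6) = (-133 + 6)*(2*6) = -127*12 = -1524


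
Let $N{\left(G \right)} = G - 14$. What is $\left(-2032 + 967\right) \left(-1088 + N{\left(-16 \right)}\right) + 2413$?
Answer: $1193083$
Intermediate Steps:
$N{\left(G \right)} = -14 + G$
$\left(-2032 + 967\right) \left(-1088 + N{\left(-16 \right)}\right) + 2413 = \left(-2032 + 967\right) \left(-1088 - 30\right) + 2413 = - 1065 \left(-1088 - 30\right) + 2413 = \left(-1065\right) \left(-1118\right) + 2413 = 1190670 + 2413 = 1193083$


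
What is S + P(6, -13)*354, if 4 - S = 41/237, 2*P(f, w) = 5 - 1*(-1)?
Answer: 252601/237 ≈ 1065.8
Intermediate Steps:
P(f, w) = 3 (P(f, w) = (5 - 1*(-1))/2 = (5 + 1)/2 = (½)*6 = 3)
S = 907/237 (S = 4 - 41/237 = 907/237 ≈ 3.8270)
S + P(6, -13)*354 = 907/237 + 3*354 = 907/237 + 1062 = 252601/237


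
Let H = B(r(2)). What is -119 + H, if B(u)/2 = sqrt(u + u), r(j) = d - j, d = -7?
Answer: -119 + 6*I*sqrt(2) ≈ -119.0 + 8.4853*I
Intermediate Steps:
r(j) = -7 - j
B(u) = 2*sqrt(2)*sqrt(u) (B(u) = 2*sqrt(u + u) = 2*sqrt(2*u) = 2*(sqrt(2)*sqrt(u)) = 2*sqrt(2)*sqrt(u))
H = 6*I*sqrt(2) (H = 2*sqrt(2)*sqrt(-7 - 1*2) = 2*sqrt(2)*sqrt(-7 - 2) = 2*sqrt(2)*sqrt(-9) = 2*sqrt(2)*(3*I) = 6*I*sqrt(2) ≈ 8.4853*I)
-119 + H = -119 + 6*I*sqrt(2)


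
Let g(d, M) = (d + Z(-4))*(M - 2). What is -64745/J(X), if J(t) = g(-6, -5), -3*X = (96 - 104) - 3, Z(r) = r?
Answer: -12949/14 ≈ -924.93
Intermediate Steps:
g(d, M) = (-4 + d)*(-2 + M) (g(d, M) = (d - 4)*(M - 2) = (-4 + d)*(-2 + M))
X = 11/3 (X = -((96 - 104) - 3)/3 = -(-8 - 3)/3 = -⅓*(-11) = 11/3 ≈ 3.6667)
J(t) = 70 (J(t) = 8 - 4*(-5) - 2*(-6) - 5*(-6) = 8 + 20 + 12 + 30 = 70)
-64745/J(X) = -64745/70 = -64745*1/70 = -12949/14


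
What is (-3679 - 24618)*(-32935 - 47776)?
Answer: 2283879167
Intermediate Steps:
(-3679 - 24618)*(-32935 - 47776) = -28297*(-80711) = 2283879167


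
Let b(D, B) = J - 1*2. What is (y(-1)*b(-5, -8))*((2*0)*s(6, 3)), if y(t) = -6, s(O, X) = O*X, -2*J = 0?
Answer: 0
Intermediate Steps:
J = 0 (J = -½*0 = 0)
b(D, B) = -2 (b(D, B) = 0 - 1*2 = 0 - 2 = -2)
(y(-1)*b(-5, -8))*((2*0)*s(6, 3)) = (-6*(-2))*((2*0)*(6*3)) = 12*(0*18) = 12*0 = 0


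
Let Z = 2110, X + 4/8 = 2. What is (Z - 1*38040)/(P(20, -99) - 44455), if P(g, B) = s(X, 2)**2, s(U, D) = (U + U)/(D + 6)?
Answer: 2299520/2845111 ≈ 0.80824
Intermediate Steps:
X = 3/2 (X = -1/2 + 2 = 3/2 ≈ 1.5000)
s(U, D) = 2*U/(6 + D) (s(U, D) = (2*U)/(6 + D) = 2*U/(6 + D))
P(g, B) = 9/64 (P(g, B) = (2*(3/2)/(6 + 2))**2 = (2*(3/2)/8)**2 = (2*(3/2)*(1/8))**2 = (3/8)**2 = 9/64)
(Z - 1*38040)/(P(20, -99) - 44455) = (2110 - 1*38040)/(9/64 - 44455) = (2110 - 38040)/(-2845111/64) = -35930*(-64/2845111) = 2299520/2845111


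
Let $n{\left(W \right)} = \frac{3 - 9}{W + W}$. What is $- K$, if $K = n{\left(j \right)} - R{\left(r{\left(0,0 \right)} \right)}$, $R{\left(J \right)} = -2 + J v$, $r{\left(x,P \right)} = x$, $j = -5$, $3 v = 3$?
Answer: $- \frac{13}{5} \approx -2.6$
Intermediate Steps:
$v = 1$ ($v = \frac{1}{3} \cdot 3 = 1$)
$n{\left(W \right)} = - \frac{3}{W}$ ($n{\left(W \right)} = - \frac{6}{2 W} = - 6 \frac{1}{2 W} = - \frac{3}{W}$)
$R{\left(J \right)} = -2 + J$ ($R{\left(J \right)} = -2 + J 1 = -2 + J$)
$K = \frac{13}{5}$ ($K = - \frac{3}{-5} - \left(-2 + 0\right) = \left(-3\right) \left(- \frac{1}{5}\right) - -2 = \frac{3}{5} + 2 = \frac{13}{5} \approx 2.6$)
$- K = \left(-1\right) \frac{13}{5} = - \frac{13}{5}$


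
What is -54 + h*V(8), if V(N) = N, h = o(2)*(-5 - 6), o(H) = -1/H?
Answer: -10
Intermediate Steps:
h = 11/2 (h = (-1/2)*(-5 - 6) = -1*1/2*(-11) = -1/2*(-11) = 11/2 ≈ 5.5000)
-54 + h*V(8) = -54 + (11/2)*8 = -54 + 44 = -10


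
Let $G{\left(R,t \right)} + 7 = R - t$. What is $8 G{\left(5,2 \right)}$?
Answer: $-32$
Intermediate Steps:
$G{\left(R,t \right)} = -7 + R - t$ ($G{\left(R,t \right)} = -7 + \left(R - t\right) = -7 + R - t$)
$8 G{\left(5,2 \right)} = 8 \left(-7 + 5 - 2\right) = 8 \left(-4\right) = -32$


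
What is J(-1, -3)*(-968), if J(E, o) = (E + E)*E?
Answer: -1936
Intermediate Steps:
J(E, o) = 2*E² (J(E, o) = (2*E)*E = 2*E²)
J(-1, -3)*(-968) = (2*(-1)²)*(-968) = (2*1)*(-968) = 2*(-968) = -1936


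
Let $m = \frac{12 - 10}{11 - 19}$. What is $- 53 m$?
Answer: $\frac{53}{4} \approx 13.25$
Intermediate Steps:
$m = - \frac{1}{4}$ ($m = \frac{2}{-8} = 2 \left(- \frac{1}{8}\right) = - \frac{1}{4} \approx -0.25$)
$- 53 m = \left(-53\right) \left(- \frac{1}{4}\right) = \frac{53}{4}$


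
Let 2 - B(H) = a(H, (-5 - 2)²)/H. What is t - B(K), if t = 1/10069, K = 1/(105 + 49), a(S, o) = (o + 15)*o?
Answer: 4862742999/10069 ≈ 4.8294e+5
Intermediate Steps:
a(S, o) = o*(15 + o) (a(S, o) = (15 + o)*o = o*(15 + o))
K = 1/154 ≈ 0.0064935
B(H) = 2 - 3136/H (B(H) = 2 - (-5 - 2)²*(15 + (-5 - 2)²)/H = 2 - (-7)²*(15 + (-7)²)/H = 2 - 49*(15 + 49)/H = 2 - 49*64/H = 2 - 3136/H)
t = 1/10069 ≈ 9.9315e-5
t - B(K) = 1/10069 - (2 - 3136/1/154) = 1/10069 - (2 - 3136*154) = 1/10069 - (2 - 482944) = 1/10069 - 1*(-482942) = 1/10069 + 482942 = 4862742999/10069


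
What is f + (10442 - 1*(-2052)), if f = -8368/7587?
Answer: 94783610/7587 ≈ 12493.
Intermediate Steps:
f = -8368/7587 (f = -8368*1/7587 = -8368/7587 ≈ -1.1029)
f + (10442 - 1*(-2052)) = -8368/7587 + (10442 - 1*(-2052)) = -8368/7587 + (10442 + 2052) = -8368/7587 + 12494 = 94783610/7587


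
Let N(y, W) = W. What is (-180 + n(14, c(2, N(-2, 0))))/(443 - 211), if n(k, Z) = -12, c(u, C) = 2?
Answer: -24/29 ≈ -0.82759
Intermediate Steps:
(-180 + n(14, c(2, N(-2, 0))))/(443 - 211) = (-180 - 12)/(443 - 211) = -192/232 = -192*1/232 = -24/29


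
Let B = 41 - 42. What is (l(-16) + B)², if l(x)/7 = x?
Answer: 12769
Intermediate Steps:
l(x) = 7*x
B = -1
(l(-16) + B)² = (7*(-16) - 1)² = (-112 - 1)² = (-113)² = 12769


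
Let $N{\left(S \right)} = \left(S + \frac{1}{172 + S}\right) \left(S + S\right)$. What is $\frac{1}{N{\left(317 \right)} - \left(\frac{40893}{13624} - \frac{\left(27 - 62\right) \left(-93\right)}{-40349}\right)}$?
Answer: $\frac{268810525464}{54024521774698823} \approx 4.9757 \cdot 10^{-6}$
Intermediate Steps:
$N{\left(S \right)} = 2 S \left(S + \frac{1}{172 + S}\right)$ ($N{\left(S \right)} = \left(S + \frac{1}{172 + S}\right) 2 S = 2 S \left(S + \frac{1}{172 + S}\right)$)
$\frac{1}{N{\left(317 \right)} - \left(\frac{40893}{13624} - \frac{\left(27 - 62\right) \left(-93\right)}{-40349}\right)} = \frac{1}{2 \cdot 317 \frac{1}{172 + 317} \left(1 + 317^{2} + 172 \cdot 317\right) - \left(\frac{40893}{13624} - \frac{\left(27 - 62\right) \left(-93\right)}{-40349}\right)} = \frac{1}{2 \cdot 317 \cdot \frac{1}{489} \left(1 + 100489 + 54524\right) - \left(\frac{40893}{13624} - \left(-35\right) \left(-93\right) \left(- \frac{1}{40349}\right)\right)} = \frac{1}{2 \cdot 317 \cdot \frac{1}{489} \cdot 155014 + \left(3255 \left(- \frac{1}{40349}\right) - \frac{40893}{13624}\right)} = \frac{1}{\frac{98278876}{489} - \frac{1694337777}{549714776}} = \frac{1}{\frac{54024521774698823}{268810525464}} = \frac{268810525464}{54024521774698823}$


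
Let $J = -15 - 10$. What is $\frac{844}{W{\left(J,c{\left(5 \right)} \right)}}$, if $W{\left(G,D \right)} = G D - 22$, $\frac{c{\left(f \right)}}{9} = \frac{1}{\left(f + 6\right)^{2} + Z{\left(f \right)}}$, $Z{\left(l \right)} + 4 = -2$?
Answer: $- \frac{19412}{551} \approx -35.23$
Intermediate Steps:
$Z{\left(l \right)} = -6$ ($Z{\left(l \right)} = -4 - 2 = -6$)
$c{\left(f \right)} = \frac{9}{-6 + \left(6 + f\right)^{2}}$ ($c{\left(f \right)} = \frac{9}{\left(f + 6\right)^{2} - 6} = \frac{9}{\left(6 + f\right)^{2} - 6} = \frac{9}{-6 + \left(6 + f\right)^{2}}$)
$J = -25$ ($J = -15 - 10 = -25$)
$W{\left(G,D \right)} = -22 + D G$ ($W{\left(G,D \right)} = D G - 22 = -22 + D G$)
$\frac{844}{W{\left(J,c{\left(5 \right)} \right)}} = \frac{844}{-22 + \frac{9}{-6 + \left(6 + 5\right)^{2}} \left(-25\right)} = \frac{844}{-22 + \frac{9}{-6 + 11^{2}} \left(-25\right)} = \frac{844}{-22 + \frac{9}{-6 + 121} \left(-25\right)} = \frac{844}{-22 + \frac{9}{115} \left(-25\right)} = \frac{844}{-22 - \frac{45}{23}} = \frac{844}{- \frac{551}{23}} = 844 \left(- \frac{23}{551}\right) = - \frac{19412}{551}$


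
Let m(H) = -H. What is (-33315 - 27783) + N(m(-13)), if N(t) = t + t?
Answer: -61072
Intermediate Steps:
N(t) = 2*t
(-33315 - 27783) + N(m(-13)) = (-33315 - 27783) + 2*(-1*(-13)) = -61098 + 2*13 = -61098 + 26 = -61072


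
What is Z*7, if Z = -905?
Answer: -6335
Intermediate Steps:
Z*7 = -905*7 = -6335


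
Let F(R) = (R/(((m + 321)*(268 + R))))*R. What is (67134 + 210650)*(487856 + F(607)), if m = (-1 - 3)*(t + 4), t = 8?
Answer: 2490161984554232/18375 ≈ 1.3552e+11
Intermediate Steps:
m = -48 (m = (-1 - 3)*(8 + 4) = -4*12 = -48)
F(R) = R²/(73164 + 273*R) (F(R) = (R/(((-48 + 321)*(268 + R))))*R = (R/((273*(268 + R))))*R = (R/(73164 + 273*R))*R = R²/(73164 + 273*R))
(67134 + 210650)*(487856 + F(607)) = (67134 + 210650)*(487856 + (1/273)*607²/(268 + 607)) = 277784*(487856 + (1/273)*368449/875) = 277784*(487856 + (1/273)*368449*(1/875)) = 277784*(487856 + 368449/238875) = 277784*(116536970449/238875) = 2490161984554232/18375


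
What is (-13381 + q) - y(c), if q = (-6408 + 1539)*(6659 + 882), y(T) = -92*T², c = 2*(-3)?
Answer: -36727198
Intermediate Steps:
c = -6
q = -36717129 (q = -4869*7541 = -36717129)
(-13381 + q) - y(c) = (-13381 - 36717129) - (-92)*(-6)² = -36730510 - (-92)*36 = -36730510 - 1*(-3312) = -36730510 + 3312 = -36727198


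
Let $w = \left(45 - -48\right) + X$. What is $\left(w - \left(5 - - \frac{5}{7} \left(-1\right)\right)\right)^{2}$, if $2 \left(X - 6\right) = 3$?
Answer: $\frac{1814409}{196} \approx 9257.2$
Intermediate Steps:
$X = \frac{15}{2}$ ($X = 6 + \frac{1}{2} \cdot 3 = 6 + \frac{3}{2} = \frac{15}{2} \approx 7.5$)
$w = \frac{201}{2}$ ($w = \left(45 - -48\right) + \frac{15}{2} = \left(45 + 48\right) + \frac{15}{2} = 93 + \frac{15}{2} = \frac{201}{2} \approx 100.5$)
$\left(w - \left(5 - - \frac{5}{7} \left(-1\right)\right)\right)^{2} = \left(\frac{201}{2} - \left(5 - - \frac{5}{7} \left(-1\right)\right)\right)^{2} = \left(\frac{201}{2} - \left(5 - \left(-5\right) \frac{1}{7} \left(-1\right)\right)\right)^{2} = \left(\frac{201}{2} - \frac{30}{7}\right)^{2} = \left(\frac{1347}{14}\right)^{2} = \frac{1814409}{196}$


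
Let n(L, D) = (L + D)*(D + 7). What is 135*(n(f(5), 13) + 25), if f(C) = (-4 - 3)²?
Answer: 170775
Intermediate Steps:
f(C) = 49 (f(C) = (-7)² = 49)
n(L, D) = (7 + D)*(D + L) (n(L, D) = (D + L)*(7 + D) = (7 + D)*(D + L))
135*(n(f(5), 13) + 25) = 135*((13² + 7*13 + 7*49 + 13*49) + 25) = 135*((169 + 91 + 343 + 637) + 25) = 135*(1240 + 25) = 135*1265 = 170775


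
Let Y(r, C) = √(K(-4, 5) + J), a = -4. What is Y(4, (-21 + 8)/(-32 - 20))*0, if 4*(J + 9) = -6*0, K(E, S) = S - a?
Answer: 0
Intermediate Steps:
K(E, S) = 4 + S (K(E, S) = S - 1*(-4) = S + 4 = 4 + S)
J = -9 (J = -9 + (-6*0)/4 = -9 + (¼)*0 = -9 + 0 = -9)
Y(r, C) = 0 (Y(r, C) = √((4 + 5) - 9) = √(9 - 9) = √0 = 0)
Y(4, (-21 + 8)/(-32 - 20))*0 = 0*0 = 0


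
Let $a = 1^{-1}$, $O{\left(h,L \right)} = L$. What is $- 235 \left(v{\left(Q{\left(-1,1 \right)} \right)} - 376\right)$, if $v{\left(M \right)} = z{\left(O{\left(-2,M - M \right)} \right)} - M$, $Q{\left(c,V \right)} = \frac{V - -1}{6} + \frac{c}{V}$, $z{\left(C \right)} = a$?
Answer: $\frac{263905}{3} \approx 87968.0$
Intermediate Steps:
$a = 1$
$z{\left(C \right)} = 1$
$Q{\left(c,V \right)} = \frac{1}{6} + \frac{V}{6} + \frac{c}{V}$ ($Q{\left(c,V \right)} = \left(V + 1\right) \frac{1}{6} + \frac{c}{V} = \left(1 + V\right) \frac{1}{6} + \frac{c}{V} = \left(\frac{1}{6} + \frac{V}{6}\right) + \frac{c}{V} = \frac{1}{6} + \frac{V}{6} + \frac{c}{V}$)
$v{\left(M \right)} = 1 - M$
$- 235 \left(v{\left(Q{\left(-1,1 \right)} \right)} - 376\right) = - 235 \left(\left(1 - \frac{-1 + \frac{1}{6} \cdot 1 \left(1 + 1\right)}{1}\right) - 376\right) = - 235 \left(\left(1 - 1 \left(-1 + \frac{1}{6} \cdot 1 \cdot 2\right)\right) - 376\right) = - 235 \left(\left(1 - 1 \left(-1 + \frac{1}{3}\right)\right) - 376\right) = - 235 \left(\left(1 - 1 \left(- \frac{2}{3}\right)\right) - 376\right) = - 235 \left(\left(1 - - \frac{2}{3}\right) - 376\right) = - 235 \left(\left(1 + \frac{2}{3}\right) - 376\right) = - 235 \left(\frac{5}{3} - 376\right) = \left(-235\right) \left(- \frac{1123}{3}\right) = \frac{263905}{3}$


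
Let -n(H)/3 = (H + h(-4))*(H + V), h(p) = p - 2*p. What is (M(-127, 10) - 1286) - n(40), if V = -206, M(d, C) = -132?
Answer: -23330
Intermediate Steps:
h(p) = -p
n(H) = -3*(-206 + H)*(4 + H) (n(H) = -3*(H - 1*(-4))*(H - 206) = -3*(H + 4)*(-206 + H) = -3*(4 + H)*(-206 + H) = -3*(-206 + H)*(4 + H))
(M(-127, 10) - 1286) - n(40) = (-132 - 1286) - (2472 - 3*40² + 606*40) = -1418 - (2472 - 3*1600 + 24240) = -1418 - (2472 - 4800 + 24240) = -1418 - 1*21912 = -1418 - 21912 = -23330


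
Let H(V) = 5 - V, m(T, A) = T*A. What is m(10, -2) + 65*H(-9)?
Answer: 890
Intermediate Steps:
m(T, A) = A*T
m(10, -2) + 65*H(-9) = -2*10 + 65*(5 - 1*(-9)) = -20 + 65*(5 + 9) = -20 + 65*14 = -20 + 910 = 890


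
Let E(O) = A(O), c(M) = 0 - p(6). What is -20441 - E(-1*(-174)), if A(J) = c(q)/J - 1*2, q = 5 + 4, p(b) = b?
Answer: -592730/29 ≈ -20439.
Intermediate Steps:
q = 9
c(M) = -6 (c(M) = 0 - 1*6 = 0 - 6 = -6)
A(J) = -2 - 6/J (A(J) = -6/J - 1*2 = -6/J - 2 = -2 - 6/J)
E(O) = -2 - 6/O
-20441 - E(-1*(-174)) = -20441 - (-2 - 6/((-1*(-174)))) = -20441 - (-2 - 6/174) = -20441 - (-2 - 6*1/174) = -20441 - (-2 - 1/29) = -20441 - 1*(-59/29) = -20441 + 59/29 = -592730/29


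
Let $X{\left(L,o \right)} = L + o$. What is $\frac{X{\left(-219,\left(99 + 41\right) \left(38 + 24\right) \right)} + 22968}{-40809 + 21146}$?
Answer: $- \frac{593}{371} \approx -1.5984$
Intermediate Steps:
$\frac{X{\left(-219,\left(99 + 41\right) \left(38 + 24\right) \right)} + 22968}{-40809 + 21146} = \frac{\left(-219 + \left(99 + 41\right) \left(38 + 24\right)\right) + 22968}{-40809 + 21146} = \frac{\left(-219 + 140 \cdot 62\right) + 22968}{-19663} = \left(\left(-219 + 8680\right) + 22968\right) \left(- \frac{1}{19663}\right) = \left(8461 + 22968\right) \left(- \frac{1}{19663}\right) = 31429 \left(- \frac{1}{19663}\right) = - \frac{593}{371}$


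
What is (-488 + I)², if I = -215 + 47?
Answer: 430336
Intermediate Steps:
I = -168
(-488 + I)² = (-488 - 168)² = (-656)² = 430336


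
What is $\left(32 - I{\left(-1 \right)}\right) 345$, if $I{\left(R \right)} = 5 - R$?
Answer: $8970$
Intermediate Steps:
$\left(32 - I{\left(-1 \right)}\right) 345 = \left(32 - \left(5 - -1\right)\right) 345 = \left(32 - \left(5 + 1\right)\right) 345 = \left(32 - 6\right) 345 = 26 \cdot 345 = 8970$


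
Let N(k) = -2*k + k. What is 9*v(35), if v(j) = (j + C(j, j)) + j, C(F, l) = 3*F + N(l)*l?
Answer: -9450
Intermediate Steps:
N(k) = -k
C(F, l) = -l² + 3*F (C(F, l) = 3*F + (-l)*l = 3*F - l² = -l² + 3*F)
v(j) = -j² + 5*j (v(j) = (j + (-j² + 3*j)) + j = (-j² + 4*j) + j = -j² + 5*j)
9*v(35) = 9*(35*(5 - 1*35)) = 9*(35*(5 - 35)) = 9*(35*(-30)) = 9*(-1050) = -9450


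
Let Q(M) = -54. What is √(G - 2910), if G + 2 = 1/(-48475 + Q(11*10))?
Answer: I*√6857945953521/48529 ≈ 53.963*I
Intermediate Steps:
G = -97059/48529 (G = -2 + 1/(-48475 - 54) = -2 + 1/(-48529) = -2 - 1/48529 = -97059/48529 ≈ -2.0000)
√(G - 2910) = √(-97059/48529 - 2910) = √(-141316449/48529) = I*√6857945953521/48529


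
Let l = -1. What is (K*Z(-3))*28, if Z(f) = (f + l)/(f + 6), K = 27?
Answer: -1008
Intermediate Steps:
Z(f) = (-1 + f)/(6 + f) (Z(f) = (f - 1)/(f + 6) = (-1 + f)/(6 + f))
(K*Z(-3))*28 = (27*((-1 - 3)/(6 - 3)))*28 = (27*(-4/3))*28 = -36*28 = -1008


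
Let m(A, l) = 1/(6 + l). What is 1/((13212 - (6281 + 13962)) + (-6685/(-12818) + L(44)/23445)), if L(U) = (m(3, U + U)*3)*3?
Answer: -784685915/5516717426173 ≈ -0.00014224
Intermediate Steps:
L(U) = 9/(6 + 2*U) (L(U) = (3/(6 + (U + U)))*3 = (3/(6 + 2*U))*3 = 9/(6 + 2*U))
1/((13212 - (6281 + 13962)) + (-6685/(-12818) + L(44)/23445)) = 1/((13212 - (6281 + 13962)) + (-6685/(-12818) + (9/(2*(3 + 44)))/23445)) = 1/((13212 - 1*20243) + (-6685*(-1/12818) + ((9/2)/47)*(1/23445))) = 1/((13212 - 20243) + (6685/12818 + ((9/2)*(1/47))*(1/23445))) = 1/(-7031 + (6685/12818 + (9/94)*(1/23445))) = 1/(-7031 + (6685/12818 + 1/244870)) = 1/(-7031 + 409242192/784685915) = 1/(-5516717426173/784685915) = -784685915/5516717426173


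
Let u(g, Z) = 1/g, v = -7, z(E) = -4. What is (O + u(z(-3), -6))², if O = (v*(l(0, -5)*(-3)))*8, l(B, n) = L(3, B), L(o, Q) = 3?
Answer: 4060225/16 ≈ 2.5376e+5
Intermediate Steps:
l(B, n) = 3
O = 504 (O = -21*(-3)*8 = -7*(-9)*8 = 63*8 = 504)
(O + u(z(-3), -6))² = (504 + 1/(-4))² = (504 - ¼)² = (2015/4)² = 4060225/16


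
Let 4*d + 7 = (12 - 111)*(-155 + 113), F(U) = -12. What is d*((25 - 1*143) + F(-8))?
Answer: -269815/2 ≈ -1.3491e+5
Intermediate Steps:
d = 4151/4 (d = -7/4 + ((12 - 111)*(-155 + 113))/4 = -7/4 + (-99*(-42))/4 = -7/4 + (¼)*4158 = -7/4 + 2079/2 = 4151/4 ≈ 1037.8)
d*((25 - 1*143) + F(-8)) = 4151*((25 - 1*143) - 12)/4 = 4151*((25 - 143) - 12)/4 = 4151*(-118 - 12)/4 = (4151/4)*(-130) = -269815/2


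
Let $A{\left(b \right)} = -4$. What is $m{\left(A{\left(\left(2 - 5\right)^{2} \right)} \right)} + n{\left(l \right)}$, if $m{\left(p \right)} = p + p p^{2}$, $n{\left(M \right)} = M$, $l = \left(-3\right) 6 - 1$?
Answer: $-87$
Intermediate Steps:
$l = -19$ ($l = -18 - 1 = -19$)
$m{\left(p \right)} = p + p^{3}$
$m{\left(A{\left(\left(2 - 5\right)^{2} \right)} \right)} + n{\left(l \right)} = \left(-4 + \left(-4\right)^{3}\right) - 19 = \left(-4 - 64\right) - 19 = -68 - 19 = -87$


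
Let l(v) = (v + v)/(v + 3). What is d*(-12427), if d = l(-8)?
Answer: -198832/5 ≈ -39766.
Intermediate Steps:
l(v) = 2*v/(3 + v) (l(v) = (2*v)/(3 + v) = 2*v/(3 + v))
d = 16/5 (d = 2*(-8)/(3 - 8) = 2*(-8)/(-5) = 2*(-8)*(-⅕) = 16/5 ≈ 3.2000)
d*(-12427) = (16/5)*(-12427) = -198832/5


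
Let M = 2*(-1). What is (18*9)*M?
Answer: -324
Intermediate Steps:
M = -2
(18*9)*M = (18*9)*(-2) = 162*(-2) = -324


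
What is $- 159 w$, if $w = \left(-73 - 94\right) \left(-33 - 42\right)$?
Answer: $-1991475$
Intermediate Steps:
$w = 12525$ ($w = \left(-167\right) \left(-75\right) = 12525$)
$- 159 w = \left(-159\right) 12525 = -1991475$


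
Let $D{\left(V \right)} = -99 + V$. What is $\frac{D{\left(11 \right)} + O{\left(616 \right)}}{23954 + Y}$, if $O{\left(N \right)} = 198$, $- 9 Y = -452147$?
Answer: $\frac{90}{60703} \approx 0.0014826$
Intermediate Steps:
$Y = \frac{452147}{9}$ ($Y = \left(- \frac{1}{9}\right) \left(-452147\right) = \frac{452147}{9} \approx 50239.0$)
$\frac{D{\left(11 \right)} + O{\left(616 \right)}}{23954 + Y} = \frac{\left(-99 + 11\right) + 198}{23954 + \frac{452147}{9}} = \frac{-88 + 198}{\frac{667733}{9}} = 110 \cdot \frac{9}{667733} = \frac{90}{60703}$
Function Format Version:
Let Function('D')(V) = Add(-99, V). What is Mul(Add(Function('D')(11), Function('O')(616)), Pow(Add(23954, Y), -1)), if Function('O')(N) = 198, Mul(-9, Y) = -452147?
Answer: Rational(90, 60703) ≈ 0.0014826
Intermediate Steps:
Y = Rational(452147, 9) (Y = Mul(Rational(-1, 9), -452147) = Rational(452147, 9) ≈ 50239.)
Mul(Add(Function('D')(11), Function('O')(616)), Pow(Add(23954, Y), -1)) = Mul(Add(Add(-99, 11), 198), Pow(Add(23954, Rational(452147, 9)), -1)) = Mul(Add(-88, 198), Pow(Rational(667733, 9), -1)) = Mul(110, Rational(9, 667733)) = Rational(90, 60703)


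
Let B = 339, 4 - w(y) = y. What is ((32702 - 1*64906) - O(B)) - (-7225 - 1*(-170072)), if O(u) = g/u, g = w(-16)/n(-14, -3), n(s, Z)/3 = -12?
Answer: -595100596/3051 ≈ -1.9505e+5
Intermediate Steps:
n(s, Z) = -36 (n(s, Z) = 3*(-12) = -36)
w(y) = 4 - y
g = -5/9 (g = (4 - 1*(-16))/(-36) = (4 + 16)*(-1/36) = 20*(-1/36) = -5/9 ≈ -0.55556)
O(u) = -5/(9*u)
((32702 - 1*64906) - O(B)) - (-7225 - 1*(-170072)) = ((32702 - 1*64906) - (-5)/(9*339)) - (-7225 - 1*(-170072)) = ((32702 - 64906) - (-5)/(9*339)) - (-7225 + 170072) = (-32204 - 1*(-5/3051)) - 1*162847 = (-32204 + 5/3051) - 162847 = -98254399/3051 - 162847 = -595100596/3051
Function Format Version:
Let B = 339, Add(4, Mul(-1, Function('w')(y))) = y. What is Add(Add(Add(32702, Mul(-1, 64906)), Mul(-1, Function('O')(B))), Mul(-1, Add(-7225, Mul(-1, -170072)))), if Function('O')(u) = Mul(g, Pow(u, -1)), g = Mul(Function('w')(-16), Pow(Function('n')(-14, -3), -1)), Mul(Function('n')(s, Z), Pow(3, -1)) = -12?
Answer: Rational(-595100596, 3051) ≈ -1.9505e+5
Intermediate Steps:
Function('n')(s, Z) = -36 (Function('n')(s, Z) = Mul(3, -12) = -36)
Function('w')(y) = Add(4, Mul(-1, y))
g = Rational(-5, 9) (g = Mul(Add(4, Mul(-1, -16)), Pow(-36, -1)) = Mul(Add(4, 16), Rational(-1, 36)) = Mul(20, Rational(-1, 36)) = Rational(-5, 9) ≈ -0.55556)
Function('O')(u) = Mul(Rational(-5, 9), Pow(u, -1))
Add(Add(Add(32702, Mul(-1, 64906)), Mul(-1, Function('O')(B))), Mul(-1, Add(-7225, Mul(-1, -170072)))) = Add(Add(Add(32702, Mul(-1, 64906)), Mul(-1, Mul(Rational(-5, 9), Pow(339, -1)))), Mul(-1, Add(-7225, Mul(-1, -170072)))) = Add(Add(Add(32702, -64906), Mul(-1, Mul(Rational(-5, 9), Rational(1, 339)))), Mul(-1, Add(-7225, 170072))) = Add(Add(-32204, Mul(-1, Rational(-5, 3051))), Mul(-1, 162847)) = Add(Add(-32204, Rational(5, 3051)), -162847) = Add(Rational(-98254399, 3051), -162847) = Rational(-595100596, 3051)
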